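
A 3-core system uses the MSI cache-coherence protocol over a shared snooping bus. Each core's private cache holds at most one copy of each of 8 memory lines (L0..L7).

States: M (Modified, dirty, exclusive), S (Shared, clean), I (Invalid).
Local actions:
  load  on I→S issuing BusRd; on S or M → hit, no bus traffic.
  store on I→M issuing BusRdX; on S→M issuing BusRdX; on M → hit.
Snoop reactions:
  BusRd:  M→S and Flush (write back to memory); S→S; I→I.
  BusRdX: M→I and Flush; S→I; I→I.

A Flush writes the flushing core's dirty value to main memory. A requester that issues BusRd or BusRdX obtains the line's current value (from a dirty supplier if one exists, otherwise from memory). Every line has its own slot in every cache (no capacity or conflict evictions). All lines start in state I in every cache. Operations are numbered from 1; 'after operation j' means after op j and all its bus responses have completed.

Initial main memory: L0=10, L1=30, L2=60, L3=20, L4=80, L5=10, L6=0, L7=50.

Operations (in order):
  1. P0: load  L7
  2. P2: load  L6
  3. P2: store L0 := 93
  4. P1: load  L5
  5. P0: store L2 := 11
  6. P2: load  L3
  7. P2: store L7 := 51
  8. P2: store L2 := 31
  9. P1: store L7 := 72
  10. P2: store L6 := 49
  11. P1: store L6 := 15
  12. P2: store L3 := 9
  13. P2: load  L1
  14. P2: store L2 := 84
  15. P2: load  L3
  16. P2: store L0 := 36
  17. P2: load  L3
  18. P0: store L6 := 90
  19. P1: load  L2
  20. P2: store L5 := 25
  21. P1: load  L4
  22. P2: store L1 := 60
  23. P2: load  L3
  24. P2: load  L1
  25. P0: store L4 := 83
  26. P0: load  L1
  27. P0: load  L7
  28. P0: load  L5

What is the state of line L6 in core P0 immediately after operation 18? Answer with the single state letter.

state = M

step 1: P0: load  L7  ⟶  SII  (L7)  txn=BusRd  M[L7]=50
step 2: P2: load  L6  ⟶  IIS  (L6)  txn=BusRd  M[L6]=0
step 3: P2: store L0 := 93  ⟶  IIM  (L0)  txn=BusRdX  M[L0]=10
step 4: P1: load  L5  ⟶  ISI  (L5)  txn=BusRd  M[L5]=10
step 5: P0: store L2 := 11  ⟶  MII  (L2)  txn=BusRdX  M[L2]=60
step 6: P2: load  L3  ⟶  IIS  (L3)  txn=BusRd  M[L3]=20
step 7: P2: store L7 := 51  ⟶  IIM  (L7)  txn=BusRdX  M[L7]=50
step 8: P2: store L2 := 31  ⟶  IIM  (L2)  txn=BusRdX+Flush  M[L2]=11
step 9: P1: store L7 := 72  ⟶  IMI  (L7)  txn=BusRdX+Flush  M[L7]=51
step 10: P2: store L6 := 49  ⟶  IIM  (L6)  txn=BusRdX  M[L6]=0
step 11: P1: store L6 := 15  ⟶  IMI  (L6)  txn=BusRdX+Flush  M[L6]=49
step 12: P2: store L3 := 9  ⟶  IIM  (L3)  txn=BusRdX  M[L3]=20
step 13: P2: load  L1  ⟶  IIS  (L1)  txn=BusRd  M[L1]=30
step 14: P2: store L2 := 84  ⟶  IIM  (L2)  txn=∅  M[L2]=11
step 15: P2: load  L3  ⟶  IIM  (L3)  txn=∅  M[L3]=20
step 16: P2: store L0 := 36  ⟶  IIM  (L0)  txn=∅  M[L0]=10
step 17: P2: load  L3  ⟶  IIM  (L3)  txn=∅  M[L3]=20
step 18: P0: store L6 := 90  ⟶  MII  (L6)  txn=BusRdX+Flush  M[L6]=15
step 19: P1: load  L2  ⟶  ISS  (L2)  txn=BusRd+Flush  M[L2]=84
step 20: P2: store L5 := 25  ⟶  IIM  (L5)  txn=BusRdX  M[L5]=10
step 21: P1: load  L4  ⟶  ISI  (L4)  txn=BusRd  M[L4]=80
step 22: P2: store L1 := 60  ⟶  IIM  (L1)  txn=BusRdX  M[L1]=30
step 23: P2: load  L3  ⟶  IIM  (L3)  txn=∅  M[L3]=20
step 24: P2: load  L1  ⟶  IIM  (L1)  txn=∅  M[L1]=30
step 25: P0: store L4 := 83  ⟶  MII  (L4)  txn=BusRdX  M[L4]=80
step 26: P0: load  L1  ⟶  SIS  (L1)  txn=BusRd+Flush  M[L1]=60
step 27: P0: load  L7  ⟶  SSI  (L7)  txn=BusRd+Flush  M[L7]=72
step 28: P0: load  L5  ⟶  SIS  (L5)  txn=BusRd+Flush  M[L5]=25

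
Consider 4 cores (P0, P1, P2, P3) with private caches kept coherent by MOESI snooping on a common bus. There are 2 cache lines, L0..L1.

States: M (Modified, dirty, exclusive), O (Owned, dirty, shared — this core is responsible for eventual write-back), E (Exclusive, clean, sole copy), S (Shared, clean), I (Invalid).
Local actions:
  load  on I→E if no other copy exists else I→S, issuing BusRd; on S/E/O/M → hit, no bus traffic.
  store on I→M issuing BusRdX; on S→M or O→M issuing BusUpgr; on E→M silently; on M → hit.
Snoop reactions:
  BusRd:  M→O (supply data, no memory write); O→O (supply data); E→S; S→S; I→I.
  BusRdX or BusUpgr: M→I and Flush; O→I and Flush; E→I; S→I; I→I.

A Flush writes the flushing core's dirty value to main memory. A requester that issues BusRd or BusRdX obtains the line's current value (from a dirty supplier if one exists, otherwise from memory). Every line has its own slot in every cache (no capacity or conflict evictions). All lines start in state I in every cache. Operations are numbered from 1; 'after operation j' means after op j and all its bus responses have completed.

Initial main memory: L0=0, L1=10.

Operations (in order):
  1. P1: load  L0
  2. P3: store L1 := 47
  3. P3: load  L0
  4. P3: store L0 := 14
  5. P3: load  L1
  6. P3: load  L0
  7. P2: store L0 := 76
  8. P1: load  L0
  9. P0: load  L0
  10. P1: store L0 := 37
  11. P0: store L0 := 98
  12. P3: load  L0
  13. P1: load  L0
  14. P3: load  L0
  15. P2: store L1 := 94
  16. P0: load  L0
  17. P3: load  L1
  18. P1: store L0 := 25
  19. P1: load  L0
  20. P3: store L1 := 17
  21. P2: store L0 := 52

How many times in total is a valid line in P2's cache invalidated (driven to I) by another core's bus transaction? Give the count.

invalidations = 2

[1] P1: load  L0 | P0:I, P1:E(0), P2:I, P3:I | bus: BusRd
[2] P3: store L1 := 47 | P0:I, P1:I, P2:I, P3:M(47) | bus: BusRdX
[3] P3: load  L0 | P0:I, P1:S(0), P2:I, P3:S(0) | bus: BusRd
[4] P3: store L0 := 14 | P0:I, P1:I, P2:I, P3:M(14) | bus: BusUpgr
[5] P3: load  L1 | P0:I, P1:I, P2:I, P3:M(47) | bus: none
[6] P3: load  L0 | P0:I, P1:I, P2:I, P3:M(14) | bus: none
[7] P2: store L0 := 76 | P0:I, P1:I, P2:M(76), P3:I | bus: BusRdX,Flush
[8] P1: load  L0 | P0:I, P1:S(76), P2:O(76), P3:I | bus: BusRd
[9] P0: load  L0 | P0:S(76), P1:S(76), P2:O(76), P3:I | bus: BusRd
[10] P1: store L0 := 37 | P0:I, P1:M(37), P2:I, P3:I | bus: BusUpgr,Flush
[11] P0: store L0 := 98 | P0:M(98), P1:I, P2:I, P3:I | bus: BusRdX,Flush
[12] P3: load  L0 | P0:O(98), P1:I, P2:I, P3:S(98) | bus: BusRd
[13] P1: load  L0 | P0:O(98), P1:S(98), P2:I, P3:S(98) | bus: BusRd
[14] P3: load  L0 | P0:O(98), P1:S(98), P2:I, P3:S(98) | bus: none
[15] P2: store L1 := 94 | P0:I, P1:I, P2:M(94), P3:I | bus: BusRdX,Flush
[16] P0: load  L0 | P0:O(98), P1:S(98), P2:I, P3:S(98) | bus: none
[17] P3: load  L1 | P0:I, P1:I, P2:O(94), P3:S(94) | bus: BusRd
[18] P1: store L0 := 25 | P0:I, P1:M(25), P2:I, P3:I | bus: BusUpgr,Flush
[19] P1: load  L0 | P0:I, P1:M(25), P2:I, P3:I | bus: none
[20] P3: store L1 := 17 | P0:I, P1:I, P2:I, P3:M(17) | bus: BusUpgr,Flush
[21] P2: store L0 := 52 | P0:I, P1:I, P2:M(52), P3:I | bus: BusRdX,Flush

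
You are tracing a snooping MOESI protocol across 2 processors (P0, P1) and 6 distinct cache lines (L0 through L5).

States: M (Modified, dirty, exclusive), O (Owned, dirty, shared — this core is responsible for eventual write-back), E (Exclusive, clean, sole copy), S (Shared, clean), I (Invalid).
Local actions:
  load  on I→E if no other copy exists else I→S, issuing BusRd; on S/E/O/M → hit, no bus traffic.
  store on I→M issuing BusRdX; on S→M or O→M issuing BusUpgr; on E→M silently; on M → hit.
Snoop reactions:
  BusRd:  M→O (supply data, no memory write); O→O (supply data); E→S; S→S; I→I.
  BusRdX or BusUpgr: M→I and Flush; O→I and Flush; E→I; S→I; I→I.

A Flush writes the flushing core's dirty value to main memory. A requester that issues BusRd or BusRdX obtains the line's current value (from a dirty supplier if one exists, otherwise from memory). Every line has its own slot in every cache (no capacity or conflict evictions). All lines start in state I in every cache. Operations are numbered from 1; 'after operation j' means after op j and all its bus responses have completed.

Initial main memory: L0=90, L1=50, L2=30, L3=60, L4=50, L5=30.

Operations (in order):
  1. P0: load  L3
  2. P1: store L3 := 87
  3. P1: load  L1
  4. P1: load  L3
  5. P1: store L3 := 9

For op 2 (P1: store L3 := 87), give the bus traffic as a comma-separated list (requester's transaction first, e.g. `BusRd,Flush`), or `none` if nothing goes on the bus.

bus = BusRdX

  op1 P0: load  L3 → E/I on L3; bus BusRd; mem=60
  op2 P1: store L3 := 87 → I/M on L3; bus BusRdX; mem=60
  op3 P1: load  L1 → I/E on L1; bus BusRd; mem=50
  op4 P1: load  L3 → I/M on L3; bus (none); mem=60
  op5 P1: store L3 := 9 → I/M on L3; bus (none); mem=60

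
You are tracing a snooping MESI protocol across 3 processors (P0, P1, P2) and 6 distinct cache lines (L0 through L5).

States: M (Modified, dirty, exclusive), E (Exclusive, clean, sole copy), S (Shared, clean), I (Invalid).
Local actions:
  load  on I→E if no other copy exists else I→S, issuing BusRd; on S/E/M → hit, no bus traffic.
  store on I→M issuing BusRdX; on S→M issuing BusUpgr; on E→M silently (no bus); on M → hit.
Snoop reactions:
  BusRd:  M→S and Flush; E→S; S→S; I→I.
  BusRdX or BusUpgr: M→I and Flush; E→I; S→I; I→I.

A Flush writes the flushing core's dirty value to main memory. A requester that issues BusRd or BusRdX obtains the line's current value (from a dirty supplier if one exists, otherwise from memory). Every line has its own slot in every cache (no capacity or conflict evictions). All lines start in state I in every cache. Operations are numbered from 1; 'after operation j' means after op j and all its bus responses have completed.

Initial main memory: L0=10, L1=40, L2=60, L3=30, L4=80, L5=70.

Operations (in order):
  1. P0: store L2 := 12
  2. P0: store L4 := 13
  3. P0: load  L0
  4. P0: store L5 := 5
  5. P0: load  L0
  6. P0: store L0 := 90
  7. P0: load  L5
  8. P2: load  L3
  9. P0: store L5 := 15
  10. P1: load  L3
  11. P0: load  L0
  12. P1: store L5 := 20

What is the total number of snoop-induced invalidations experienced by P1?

invalidations = 0

1. P0: store L2 := 12  bus=[BusRdX]  L2: P0=M P1=I P2=I  mem[L2]=60
2. P0: store L4 := 13  bus=[BusRdX]  L4: P0=M P1=I P2=I  mem[L4]=80
3. P0: load  L0  bus=[BusRd]  L0: P0=E P1=I P2=I  mem[L0]=10
4. P0: store L5 := 5  bus=[BusRdX]  L5: P0=M P1=I P2=I  mem[L5]=70
5. P0: load  L0  bus=[-]  L0: P0=E P1=I P2=I  mem[L0]=10
6. P0: store L0 := 90  bus=[-]  L0: P0=M P1=I P2=I  mem[L0]=10
7. P0: load  L5  bus=[-]  L5: P0=M P1=I P2=I  mem[L5]=70
8. P2: load  L3  bus=[BusRd]  L3: P0=I P1=I P2=E  mem[L3]=30
9. P0: store L5 := 15  bus=[-]  L5: P0=M P1=I P2=I  mem[L5]=70
10. P1: load  L3  bus=[BusRd]  L3: P0=I P1=S P2=S  mem[L3]=30
11. P0: load  L0  bus=[-]  L0: P0=M P1=I P2=I  mem[L0]=10
12. P1: store L5 := 20  bus=[BusRdX,Flush]  L5: P0=I P1=M P2=I  mem[L5]=15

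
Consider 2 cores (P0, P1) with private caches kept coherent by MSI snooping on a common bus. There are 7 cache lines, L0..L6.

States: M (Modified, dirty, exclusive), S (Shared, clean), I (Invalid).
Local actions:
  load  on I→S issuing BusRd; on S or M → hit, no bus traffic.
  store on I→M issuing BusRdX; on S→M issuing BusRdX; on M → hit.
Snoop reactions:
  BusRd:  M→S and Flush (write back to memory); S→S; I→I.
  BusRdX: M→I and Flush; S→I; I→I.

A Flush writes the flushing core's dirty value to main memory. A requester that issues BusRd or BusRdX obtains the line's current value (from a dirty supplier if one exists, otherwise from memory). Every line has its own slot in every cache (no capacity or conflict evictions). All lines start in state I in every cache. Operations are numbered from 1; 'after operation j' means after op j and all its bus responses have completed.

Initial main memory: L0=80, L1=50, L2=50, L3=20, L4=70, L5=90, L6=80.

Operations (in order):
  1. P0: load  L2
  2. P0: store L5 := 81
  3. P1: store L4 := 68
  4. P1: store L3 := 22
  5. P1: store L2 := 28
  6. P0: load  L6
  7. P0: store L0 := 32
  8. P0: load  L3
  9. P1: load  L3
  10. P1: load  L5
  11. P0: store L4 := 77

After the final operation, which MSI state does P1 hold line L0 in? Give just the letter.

[1] P0: load  L2 | P0:S(50), P1:I | bus: BusRd
[2] P0: store L5 := 81 | P0:M(81), P1:I | bus: BusRdX
[3] P1: store L4 := 68 | P0:I, P1:M(68) | bus: BusRdX
[4] P1: store L3 := 22 | P0:I, P1:M(22) | bus: BusRdX
[5] P1: store L2 := 28 | P0:I, P1:M(28) | bus: BusRdX
[6] P0: load  L6 | P0:S(80), P1:I | bus: BusRd
[7] P0: store L0 := 32 | P0:M(32), P1:I | bus: BusRdX
[8] P0: load  L3 | P0:S(22), P1:S(22) | bus: BusRd,Flush
[9] P1: load  L3 | P0:S(22), P1:S(22) | bus: none
[10] P1: load  L5 | P0:S(81), P1:S(81) | bus: BusRd,Flush
[11] P0: store L4 := 77 | P0:M(77), P1:I | bus: BusRdX,Flush

state = I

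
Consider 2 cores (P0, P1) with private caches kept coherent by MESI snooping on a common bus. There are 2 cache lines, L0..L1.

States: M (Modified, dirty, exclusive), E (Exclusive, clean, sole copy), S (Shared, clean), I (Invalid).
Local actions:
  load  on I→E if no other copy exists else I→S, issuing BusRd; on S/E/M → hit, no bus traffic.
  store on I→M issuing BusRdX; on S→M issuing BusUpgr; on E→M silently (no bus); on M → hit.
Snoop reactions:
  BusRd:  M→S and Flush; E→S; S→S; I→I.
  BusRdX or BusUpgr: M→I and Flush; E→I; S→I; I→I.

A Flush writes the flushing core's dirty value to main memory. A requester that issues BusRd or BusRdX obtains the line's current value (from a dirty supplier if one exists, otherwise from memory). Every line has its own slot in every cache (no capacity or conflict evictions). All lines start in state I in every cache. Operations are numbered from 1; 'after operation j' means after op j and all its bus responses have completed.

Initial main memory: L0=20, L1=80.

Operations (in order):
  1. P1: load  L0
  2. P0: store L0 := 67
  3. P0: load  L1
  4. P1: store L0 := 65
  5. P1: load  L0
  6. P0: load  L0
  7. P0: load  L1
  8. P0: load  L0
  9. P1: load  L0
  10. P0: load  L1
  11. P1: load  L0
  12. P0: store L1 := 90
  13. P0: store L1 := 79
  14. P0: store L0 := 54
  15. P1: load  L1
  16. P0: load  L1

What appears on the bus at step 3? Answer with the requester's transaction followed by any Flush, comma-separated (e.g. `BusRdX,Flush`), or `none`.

bus = BusRd

step 1: P1: load  L0  ⟶  IE  (L0)  txn=BusRd  M[L0]=20
step 2: P0: store L0 := 67  ⟶  MI  (L0)  txn=BusRdX  M[L0]=20
step 3: P0: load  L1  ⟶  EI  (L1)  txn=BusRd  M[L1]=80
step 4: P1: store L0 := 65  ⟶  IM  (L0)  txn=BusRdX+Flush  M[L0]=67
step 5: P1: load  L0  ⟶  IM  (L0)  txn=∅  M[L0]=67
step 6: P0: load  L0  ⟶  SS  (L0)  txn=BusRd+Flush  M[L0]=65
step 7: P0: load  L1  ⟶  EI  (L1)  txn=∅  M[L1]=80
step 8: P0: load  L0  ⟶  SS  (L0)  txn=∅  M[L0]=65
step 9: P1: load  L0  ⟶  SS  (L0)  txn=∅  M[L0]=65
step 10: P0: load  L1  ⟶  EI  (L1)  txn=∅  M[L1]=80
step 11: P1: load  L0  ⟶  SS  (L0)  txn=∅  M[L0]=65
step 12: P0: store L1 := 90  ⟶  MI  (L1)  txn=∅  M[L1]=80
step 13: P0: store L1 := 79  ⟶  MI  (L1)  txn=∅  M[L1]=80
step 14: P0: store L0 := 54  ⟶  MI  (L0)  txn=BusUpgr  M[L0]=65
step 15: P1: load  L1  ⟶  SS  (L1)  txn=BusRd+Flush  M[L1]=79
step 16: P0: load  L1  ⟶  SS  (L1)  txn=∅  M[L1]=79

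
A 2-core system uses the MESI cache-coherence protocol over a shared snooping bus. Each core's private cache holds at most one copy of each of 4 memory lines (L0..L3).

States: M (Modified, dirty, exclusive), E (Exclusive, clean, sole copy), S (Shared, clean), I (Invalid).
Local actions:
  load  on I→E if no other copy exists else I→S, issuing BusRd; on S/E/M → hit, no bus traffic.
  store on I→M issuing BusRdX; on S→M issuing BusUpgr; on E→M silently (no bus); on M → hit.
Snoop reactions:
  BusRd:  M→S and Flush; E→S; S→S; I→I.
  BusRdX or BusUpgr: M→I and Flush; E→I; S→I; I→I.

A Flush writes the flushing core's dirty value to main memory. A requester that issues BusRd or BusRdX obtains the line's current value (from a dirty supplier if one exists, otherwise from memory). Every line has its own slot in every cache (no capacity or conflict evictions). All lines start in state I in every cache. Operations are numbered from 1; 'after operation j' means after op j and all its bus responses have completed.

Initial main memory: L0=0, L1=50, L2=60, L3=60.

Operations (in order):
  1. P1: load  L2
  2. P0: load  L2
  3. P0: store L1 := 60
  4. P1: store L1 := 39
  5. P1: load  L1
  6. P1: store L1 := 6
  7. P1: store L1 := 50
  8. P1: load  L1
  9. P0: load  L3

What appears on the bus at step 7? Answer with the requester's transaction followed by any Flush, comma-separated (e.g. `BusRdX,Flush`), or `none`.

step 1: P1: load  L2  ⟶  IE  (L2)  txn=BusRd  M[L2]=60
step 2: P0: load  L2  ⟶  SS  (L2)  txn=BusRd  M[L2]=60
step 3: P0: store L1 := 60  ⟶  MI  (L1)  txn=BusRdX  M[L1]=50
step 4: P1: store L1 := 39  ⟶  IM  (L1)  txn=BusRdX+Flush  M[L1]=60
step 5: P1: load  L1  ⟶  IM  (L1)  txn=∅  M[L1]=60
step 6: P1: store L1 := 6  ⟶  IM  (L1)  txn=∅  M[L1]=60
step 7: P1: store L1 := 50  ⟶  IM  (L1)  txn=∅  M[L1]=60
step 8: P1: load  L1  ⟶  IM  (L1)  txn=∅  M[L1]=60
step 9: P0: load  L3  ⟶  EI  (L3)  txn=BusRd  M[L3]=60

bus = none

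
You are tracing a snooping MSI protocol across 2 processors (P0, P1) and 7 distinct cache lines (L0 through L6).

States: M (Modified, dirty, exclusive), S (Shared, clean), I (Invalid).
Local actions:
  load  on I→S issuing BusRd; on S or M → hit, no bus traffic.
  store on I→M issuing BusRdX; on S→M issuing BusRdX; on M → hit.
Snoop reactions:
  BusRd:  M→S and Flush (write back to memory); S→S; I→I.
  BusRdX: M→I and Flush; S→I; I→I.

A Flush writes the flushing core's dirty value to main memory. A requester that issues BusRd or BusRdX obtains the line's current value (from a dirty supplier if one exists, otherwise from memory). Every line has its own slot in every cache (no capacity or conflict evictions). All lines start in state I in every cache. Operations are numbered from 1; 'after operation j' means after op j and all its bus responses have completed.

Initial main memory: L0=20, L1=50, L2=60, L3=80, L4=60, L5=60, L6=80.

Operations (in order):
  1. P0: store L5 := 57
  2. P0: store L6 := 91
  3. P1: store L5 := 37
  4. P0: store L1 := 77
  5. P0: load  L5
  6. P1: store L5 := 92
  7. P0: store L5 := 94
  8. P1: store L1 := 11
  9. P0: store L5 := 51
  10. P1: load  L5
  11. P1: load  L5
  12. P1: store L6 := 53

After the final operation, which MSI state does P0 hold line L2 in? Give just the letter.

state = I

step 1: P0: store L5 := 57  ⟶  MI  (L5)  txn=BusRdX  M[L5]=60
step 2: P0: store L6 := 91  ⟶  MI  (L6)  txn=BusRdX  M[L6]=80
step 3: P1: store L5 := 37  ⟶  IM  (L5)  txn=BusRdX+Flush  M[L5]=57
step 4: P0: store L1 := 77  ⟶  MI  (L1)  txn=BusRdX  M[L1]=50
step 5: P0: load  L5  ⟶  SS  (L5)  txn=BusRd+Flush  M[L5]=37
step 6: P1: store L5 := 92  ⟶  IM  (L5)  txn=BusRdX  M[L5]=37
step 7: P0: store L5 := 94  ⟶  MI  (L5)  txn=BusRdX+Flush  M[L5]=92
step 8: P1: store L1 := 11  ⟶  IM  (L1)  txn=BusRdX+Flush  M[L1]=77
step 9: P0: store L5 := 51  ⟶  MI  (L5)  txn=∅  M[L5]=92
step 10: P1: load  L5  ⟶  SS  (L5)  txn=BusRd+Flush  M[L5]=51
step 11: P1: load  L5  ⟶  SS  (L5)  txn=∅  M[L5]=51
step 12: P1: store L6 := 53  ⟶  IM  (L6)  txn=BusRdX+Flush  M[L6]=91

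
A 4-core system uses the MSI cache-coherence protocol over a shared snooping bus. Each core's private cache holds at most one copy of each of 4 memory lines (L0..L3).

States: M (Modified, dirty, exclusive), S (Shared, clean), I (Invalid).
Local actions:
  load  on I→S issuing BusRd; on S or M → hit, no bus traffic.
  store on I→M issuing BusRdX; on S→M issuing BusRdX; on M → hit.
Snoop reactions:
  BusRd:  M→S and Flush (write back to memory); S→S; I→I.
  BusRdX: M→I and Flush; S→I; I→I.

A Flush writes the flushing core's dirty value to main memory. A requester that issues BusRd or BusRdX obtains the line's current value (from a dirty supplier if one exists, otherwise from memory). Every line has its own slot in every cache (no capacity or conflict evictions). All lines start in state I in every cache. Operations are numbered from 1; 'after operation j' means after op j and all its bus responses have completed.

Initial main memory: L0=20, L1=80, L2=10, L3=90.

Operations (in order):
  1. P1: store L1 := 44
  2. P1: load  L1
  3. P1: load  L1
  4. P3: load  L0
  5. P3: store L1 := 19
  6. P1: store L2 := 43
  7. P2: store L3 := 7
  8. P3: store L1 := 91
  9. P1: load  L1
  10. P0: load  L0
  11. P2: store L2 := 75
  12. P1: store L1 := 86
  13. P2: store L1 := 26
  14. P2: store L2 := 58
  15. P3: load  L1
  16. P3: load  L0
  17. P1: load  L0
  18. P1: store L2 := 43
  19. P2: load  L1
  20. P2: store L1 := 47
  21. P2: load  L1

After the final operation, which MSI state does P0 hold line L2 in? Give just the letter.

1. P1: store L1 := 44  bus=[BusRdX]  L1: P0=I P1=M P2=I P3=I  mem[L1]=80
2. P1: load  L1  bus=[-]  L1: P0=I P1=M P2=I P3=I  mem[L1]=80
3. P1: load  L1  bus=[-]  L1: P0=I P1=M P2=I P3=I  mem[L1]=80
4. P3: load  L0  bus=[BusRd]  L0: P0=I P1=I P2=I P3=S  mem[L0]=20
5. P3: store L1 := 19  bus=[BusRdX,Flush]  L1: P0=I P1=I P2=I P3=M  mem[L1]=44
6. P1: store L2 := 43  bus=[BusRdX]  L2: P0=I P1=M P2=I P3=I  mem[L2]=10
7. P2: store L3 := 7  bus=[BusRdX]  L3: P0=I P1=I P2=M P3=I  mem[L3]=90
8. P3: store L1 := 91  bus=[-]  L1: P0=I P1=I P2=I P3=M  mem[L1]=44
9. P1: load  L1  bus=[BusRd,Flush]  L1: P0=I P1=S P2=I P3=S  mem[L1]=91
10. P0: load  L0  bus=[BusRd]  L0: P0=S P1=I P2=I P3=S  mem[L0]=20
11. P2: store L2 := 75  bus=[BusRdX,Flush]  L2: P0=I P1=I P2=M P3=I  mem[L2]=43
12. P1: store L1 := 86  bus=[BusRdX]  L1: P0=I P1=M P2=I P3=I  mem[L1]=91
13. P2: store L1 := 26  bus=[BusRdX,Flush]  L1: P0=I P1=I P2=M P3=I  mem[L1]=86
14. P2: store L2 := 58  bus=[-]  L2: P0=I P1=I P2=M P3=I  mem[L2]=43
15. P3: load  L1  bus=[BusRd,Flush]  L1: P0=I P1=I P2=S P3=S  mem[L1]=26
16. P3: load  L0  bus=[-]  L0: P0=S P1=I P2=I P3=S  mem[L0]=20
17. P1: load  L0  bus=[BusRd]  L0: P0=S P1=S P2=I P3=S  mem[L0]=20
18. P1: store L2 := 43  bus=[BusRdX,Flush]  L2: P0=I P1=M P2=I P3=I  mem[L2]=58
19. P2: load  L1  bus=[-]  L1: P0=I P1=I P2=S P3=S  mem[L1]=26
20. P2: store L1 := 47  bus=[BusRdX]  L1: P0=I P1=I P2=M P3=I  mem[L1]=26
21. P2: load  L1  bus=[-]  L1: P0=I P1=I P2=M P3=I  mem[L1]=26

state = I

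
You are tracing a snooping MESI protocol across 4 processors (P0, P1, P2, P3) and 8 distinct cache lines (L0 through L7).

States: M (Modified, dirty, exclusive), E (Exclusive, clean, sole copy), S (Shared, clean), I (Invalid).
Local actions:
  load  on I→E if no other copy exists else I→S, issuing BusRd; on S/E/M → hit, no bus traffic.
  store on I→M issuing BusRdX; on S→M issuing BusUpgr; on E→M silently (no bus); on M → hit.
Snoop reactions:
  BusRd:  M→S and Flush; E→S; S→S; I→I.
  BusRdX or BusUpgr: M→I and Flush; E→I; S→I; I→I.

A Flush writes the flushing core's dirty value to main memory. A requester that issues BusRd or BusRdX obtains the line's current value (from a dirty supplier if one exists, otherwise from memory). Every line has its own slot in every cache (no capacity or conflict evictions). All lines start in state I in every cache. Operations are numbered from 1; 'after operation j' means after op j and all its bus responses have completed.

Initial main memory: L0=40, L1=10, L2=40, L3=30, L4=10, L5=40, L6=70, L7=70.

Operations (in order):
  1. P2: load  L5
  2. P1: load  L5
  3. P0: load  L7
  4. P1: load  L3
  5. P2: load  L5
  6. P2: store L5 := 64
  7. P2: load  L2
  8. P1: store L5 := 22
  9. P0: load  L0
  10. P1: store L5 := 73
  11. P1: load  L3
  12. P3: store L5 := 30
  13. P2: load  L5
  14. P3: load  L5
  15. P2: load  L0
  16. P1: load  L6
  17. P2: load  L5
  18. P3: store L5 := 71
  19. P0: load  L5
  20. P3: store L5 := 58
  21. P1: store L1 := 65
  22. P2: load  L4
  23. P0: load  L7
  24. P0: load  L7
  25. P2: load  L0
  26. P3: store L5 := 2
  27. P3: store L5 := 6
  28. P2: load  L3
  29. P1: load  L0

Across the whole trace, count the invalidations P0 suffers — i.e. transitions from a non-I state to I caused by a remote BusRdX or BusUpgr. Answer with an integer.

step 1: P2: load  L5  ⟶  IIEI  (L5)  txn=BusRd  M[L5]=40
step 2: P1: load  L5  ⟶  ISSI  (L5)  txn=BusRd  M[L5]=40
step 3: P0: load  L7  ⟶  EIII  (L7)  txn=BusRd  M[L7]=70
step 4: P1: load  L3  ⟶  IEII  (L3)  txn=BusRd  M[L3]=30
step 5: P2: load  L5  ⟶  ISSI  (L5)  txn=∅  M[L5]=40
step 6: P2: store L5 := 64  ⟶  IIMI  (L5)  txn=BusUpgr  M[L5]=40
step 7: P2: load  L2  ⟶  IIEI  (L2)  txn=BusRd  M[L2]=40
step 8: P1: store L5 := 22  ⟶  IMII  (L5)  txn=BusRdX+Flush  M[L5]=64
step 9: P0: load  L0  ⟶  EIII  (L0)  txn=BusRd  M[L0]=40
step 10: P1: store L5 := 73  ⟶  IMII  (L5)  txn=∅  M[L5]=64
step 11: P1: load  L3  ⟶  IEII  (L3)  txn=∅  M[L3]=30
step 12: P3: store L5 := 30  ⟶  IIIM  (L5)  txn=BusRdX+Flush  M[L5]=73
step 13: P2: load  L5  ⟶  IISS  (L5)  txn=BusRd+Flush  M[L5]=30
step 14: P3: load  L5  ⟶  IISS  (L5)  txn=∅  M[L5]=30
step 15: P2: load  L0  ⟶  SISI  (L0)  txn=BusRd  M[L0]=40
step 16: P1: load  L6  ⟶  IEII  (L6)  txn=BusRd  M[L6]=70
step 17: P2: load  L5  ⟶  IISS  (L5)  txn=∅  M[L5]=30
step 18: P3: store L5 := 71  ⟶  IIIM  (L5)  txn=BusUpgr  M[L5]=30
step 19: P0: load  L5  ⟶  SIIS  (L5)  txn=BusRd+Flush  M[L5]=71
step 20: P3: store L5 := 58  ⟶  IIIM  (L5)  txn=BusUpgr  M[L5]=71
step 21: P1: store L1 := 65  ⟶  IMII  (L1)  txn=BusRdX  M[L1]=10
step 22: P2: load  L4  ⟶  IIEI  (L4)  txn=BusRd  M[L4]=10
step 23: P0: load  L7  ⟶  EIII  (L7)  txn=∅  M[L7]=70
step 24: P0: load  L7  ⟶  EIII  (L7)  txn=∅  M[L7]=70
step 25: P2: load  L0  ⟶  SISI  (L0)  txn=∅  M[L0]=40
step 26: P3: store L5 := 2  ⟶  IIIM  (L5)  txn=∅  M[L5]=71
step 27: P3: store L5 := 6  ⟶  IIIM  (L5)  txn=∅  M[L5]=71
step 28: P2: load  L3  ⟶  ISSI  (L3)  txn=BusRd  M[L3]=30
step 29: P1: load  L0  ⟶  SSSI  (L0)  txn=BusRd  M[L0]=40

invalidations = 1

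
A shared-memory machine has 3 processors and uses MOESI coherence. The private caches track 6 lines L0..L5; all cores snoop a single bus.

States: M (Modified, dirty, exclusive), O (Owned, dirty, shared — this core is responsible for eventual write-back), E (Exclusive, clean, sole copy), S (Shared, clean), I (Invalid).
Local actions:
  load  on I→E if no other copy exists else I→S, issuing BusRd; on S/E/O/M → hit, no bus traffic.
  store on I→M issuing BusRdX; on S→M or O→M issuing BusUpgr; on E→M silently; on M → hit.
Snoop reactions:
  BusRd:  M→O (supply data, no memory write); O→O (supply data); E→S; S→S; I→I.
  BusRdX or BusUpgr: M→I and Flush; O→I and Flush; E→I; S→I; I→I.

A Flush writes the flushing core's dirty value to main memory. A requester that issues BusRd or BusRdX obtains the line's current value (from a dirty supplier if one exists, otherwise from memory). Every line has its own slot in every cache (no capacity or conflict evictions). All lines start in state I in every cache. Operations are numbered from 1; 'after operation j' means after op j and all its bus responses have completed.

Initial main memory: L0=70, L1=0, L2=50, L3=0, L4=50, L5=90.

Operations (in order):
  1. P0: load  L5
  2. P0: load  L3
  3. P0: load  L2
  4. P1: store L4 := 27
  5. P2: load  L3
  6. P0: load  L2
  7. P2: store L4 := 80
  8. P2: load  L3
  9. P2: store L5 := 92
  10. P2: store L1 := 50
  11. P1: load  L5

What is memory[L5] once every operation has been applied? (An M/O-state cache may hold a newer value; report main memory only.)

  op1 P0: load  L5 → E/I/I on L5; bus BusRd; mem=90
  op2 P0: load  L3 → E/I/I on L3; bus BusRd; mem=0
  op3 P0: load  L2 → E/I/I on L2; bus BusRd; mem=50
  op4 P1: store L4 := 27 → I/M/I on L4; bus BusRdX; mem=50
  op5 P2: load  L3 → S/I/S on L3; bus BusRd; mem=0
  op6 P0: load  L2 → E/I/I on L2; bus (none); mem=50
  op7 P2: store L4 := 80 → I/I/M on L4; bus BusRdX Flush; mem=27
  op8 P2: load  L3 → S/I/S on L3; bus (none); mem=0
  op9 P2: store L5 := 92 → I/I/M on L5; bus BusRdX; mem=90
  op10 P2: store L1 := 50 → I/I/M on L1; bus BusRdX; mem=0
  op11 P1: load  L5 → I/S/O on L5; bus BusRd; mem=90

memory[L5] = 90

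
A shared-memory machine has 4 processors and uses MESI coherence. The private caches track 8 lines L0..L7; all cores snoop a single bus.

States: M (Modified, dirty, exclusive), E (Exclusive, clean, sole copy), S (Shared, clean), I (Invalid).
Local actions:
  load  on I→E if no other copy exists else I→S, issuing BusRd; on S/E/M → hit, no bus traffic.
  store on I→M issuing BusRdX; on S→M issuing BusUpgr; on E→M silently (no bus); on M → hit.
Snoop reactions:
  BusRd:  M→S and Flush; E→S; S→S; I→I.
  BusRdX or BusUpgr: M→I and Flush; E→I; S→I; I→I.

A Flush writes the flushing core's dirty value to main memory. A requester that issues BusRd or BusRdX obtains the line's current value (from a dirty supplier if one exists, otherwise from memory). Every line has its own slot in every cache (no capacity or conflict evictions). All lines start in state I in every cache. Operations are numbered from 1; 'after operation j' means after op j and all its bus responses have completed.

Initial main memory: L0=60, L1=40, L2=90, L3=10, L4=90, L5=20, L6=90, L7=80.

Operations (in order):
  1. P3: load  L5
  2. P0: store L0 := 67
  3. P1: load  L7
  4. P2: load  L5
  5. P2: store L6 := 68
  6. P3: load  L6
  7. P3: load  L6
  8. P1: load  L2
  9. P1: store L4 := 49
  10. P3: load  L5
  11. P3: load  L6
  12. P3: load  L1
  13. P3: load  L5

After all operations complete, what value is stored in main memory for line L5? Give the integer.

memory[L5] = 20

1. P3: load  L5  bus=[BusRd]  L5: P0=I P1=I P2=I P3=E  mem[L5]=20
2. P0: store L0 := 67  bus=[BusRdX]  L0: P0=M P1=I P2=I P3=I  mem[L0]=60
3. P1: load  L7  bus=[BusRd]  L7: P0=I P1=E P2=I P3=I  mem[L7]=80
4. P2: load  L5  bus=[BusRd]  L5: P0=I P1=I P2=S P3=S  mem[L5]=20
5. P2: store L6 := 68  bus=[BusRdX]  L6: P0=I P1=I P2=M P3=I  mem[L6]=90
6. P3: load  L6  bus=[BusRd,Flush]  L6: P0=I P1=I P2=S P3=S  mem[L6]=68
7. P3: load  L6  bus=[-]  L6: P0=I P1=I P2=S P3=S  mem[L6]=68
8. P1: load  L2  bus=[BusRd]  L2: P0=I P1=E P2=I P3=I  mem[L2]=90
9. P1: store L4 := 49  bus=[BusRdX]  L4: P0=I P1=M P2=I P3=I  mem[L4]=90
10. P3: load  L5  bus=[-]  L5: P0=I P1=I P2=S P3=S  mem[L5]=20
11. P3: load  L6  bus=[-]  L6: P0=I P1=I P2=S P3=S  mem[L6]=68
12. P3: load  L1  bus=[BusRd]  L1: P0=I P1=I P2=I P3=E  mem[L1]=40
13. P3: load  L5  bus=[-]  L5: P0=I P1=I P2=S P3=S  mem[L5]=20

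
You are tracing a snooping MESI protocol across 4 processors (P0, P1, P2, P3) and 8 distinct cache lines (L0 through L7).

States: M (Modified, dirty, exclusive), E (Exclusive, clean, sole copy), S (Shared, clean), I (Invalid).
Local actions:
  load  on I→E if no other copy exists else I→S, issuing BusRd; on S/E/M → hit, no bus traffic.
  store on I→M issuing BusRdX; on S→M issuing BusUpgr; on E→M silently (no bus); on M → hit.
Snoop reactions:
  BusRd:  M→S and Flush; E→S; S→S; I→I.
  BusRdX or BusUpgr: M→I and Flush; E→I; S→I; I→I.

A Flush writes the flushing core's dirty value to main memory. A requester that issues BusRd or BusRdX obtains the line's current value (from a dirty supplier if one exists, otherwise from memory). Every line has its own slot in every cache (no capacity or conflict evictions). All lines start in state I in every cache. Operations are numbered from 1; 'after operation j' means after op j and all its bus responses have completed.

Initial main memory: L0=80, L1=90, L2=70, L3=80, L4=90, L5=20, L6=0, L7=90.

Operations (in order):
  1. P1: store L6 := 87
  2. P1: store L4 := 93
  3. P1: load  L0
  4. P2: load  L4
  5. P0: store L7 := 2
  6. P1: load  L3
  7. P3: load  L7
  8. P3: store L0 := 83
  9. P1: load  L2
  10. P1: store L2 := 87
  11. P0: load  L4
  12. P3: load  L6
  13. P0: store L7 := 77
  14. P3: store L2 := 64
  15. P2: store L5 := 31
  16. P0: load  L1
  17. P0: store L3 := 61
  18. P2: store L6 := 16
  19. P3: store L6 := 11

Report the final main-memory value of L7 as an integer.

step 1: P1: store L6 := 87  ⟶  IMII  (L6)  txn=BusRdX  M[L6]=0
step 2: P1: store L4 := 93  ⟶  IMII  (L4)  txn=BusRdX  M[L4]=90
step 3: P1: load  L0  ⟶  IEII  (L0)  txn=BusRd  M[L0]=80
step 4: P2: load  L4  ⟶  ISSI  (L4)  txn=BusRd+Flush  M[L4]=93
step 5: P0: store L7 := 2  ⟶  MIII  (L7)  txn=BusRdX  M[L7]=90
step 6: P1: load  L3  ⟶  IEII  (L3)  txn=BusRd  M[L3]=80
step 7: P3: load  L7  ⟶  SIIS  (L7)  txn=BusRd+Flush  M[L7]=2
step 8: P3: store L0 := 83  ⟶  IIIM  (L0)  txn=BusRdX  M[L0]=80
step 9: P1: load  L2  ⟶  IEII  (L2)  txn=BusRd  M[L2]=70
step 10: P1: store L2 := 87  ⟶  IMII  (L2)  txn=∅  M[L2]=70
step 11: P0: load  L4  ⟶  SSSI  (L4)  txn=BusRd  M[L4]=93
step 12: P3: load  L6  ⟶  ISIS  (L6)  txn=BusRd+Flush  M[L6]=87
step 13: P0: store L7 := 77  ⟶  MIII  (L7)  txn=BusUpgr  M[L7]=2
step 14: P3: store L2 := 64  ⟶  IIIM  (L2)  txn=BusRdX+Flush  M[L2]=87
step 15: P2: store L5 := 31  ⟶  IIMI  (L5)  txn=BusRdX  M[L5]=20
step 16: P0: load  L1  ⟶  EIII  (L1)  txn=BusRd  M[L1]=90
step 17: P0: store L3 := 61  ⟶  MIII  (L3)  txn=BusRdX  M[L3]=80
step 18: P2: store L6 := 16  ⟶  IIMI  (L6)  txn=BusRdX  M[L6]=87
step 19: P3: store L6 := 11  ⟶  IIIM  (L6)  txn=BusRdX+Flush  M[L6]=16

memory[L7] = 2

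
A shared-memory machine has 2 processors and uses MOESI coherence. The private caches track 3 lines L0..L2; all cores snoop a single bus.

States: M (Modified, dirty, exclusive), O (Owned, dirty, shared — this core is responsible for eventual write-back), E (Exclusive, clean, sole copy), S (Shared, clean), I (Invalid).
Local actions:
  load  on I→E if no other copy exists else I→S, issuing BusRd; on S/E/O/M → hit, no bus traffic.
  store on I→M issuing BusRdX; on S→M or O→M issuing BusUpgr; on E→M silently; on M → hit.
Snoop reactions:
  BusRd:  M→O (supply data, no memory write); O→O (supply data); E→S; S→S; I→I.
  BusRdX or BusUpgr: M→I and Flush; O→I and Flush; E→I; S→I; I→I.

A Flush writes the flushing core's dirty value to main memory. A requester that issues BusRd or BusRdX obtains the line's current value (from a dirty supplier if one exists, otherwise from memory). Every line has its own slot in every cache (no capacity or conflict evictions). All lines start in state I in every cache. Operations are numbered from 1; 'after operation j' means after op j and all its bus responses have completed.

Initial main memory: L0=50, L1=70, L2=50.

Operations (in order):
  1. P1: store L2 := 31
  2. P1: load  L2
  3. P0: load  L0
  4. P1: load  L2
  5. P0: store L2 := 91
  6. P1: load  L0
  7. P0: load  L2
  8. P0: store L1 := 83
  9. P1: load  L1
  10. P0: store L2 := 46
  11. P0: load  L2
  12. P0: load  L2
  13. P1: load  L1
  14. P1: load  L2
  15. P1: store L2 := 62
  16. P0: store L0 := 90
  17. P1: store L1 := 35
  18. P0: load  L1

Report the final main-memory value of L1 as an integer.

1. P1: store L2 := 31  bus=[BusRdX]  L2: P0=I P1=M  mem[L2]=50
2. P1: load  L2  bus=[-]  L2: P0=I P1=M  mem[L2]=50
3. P0: load  L0  bus=[BusRd]  L0: P0=E P1=I  mem[L0]=50
4. P1: load  L2  bus=[-]  L2: P0=I P1=M  mem[L2]=50
5. P0: store L2 := 91  bus=[BusRdX,Flush]  L2: P0=M P1=I  mem[L2]=31
6. P1: load  L0  bus=[BusRd]  L0: P0=S P1=S  mem[L0]=50
7. P0: load  L2  bus=[-]  L2: P0=M P1=I  mem[L2]=31
8. P0: store L1 := 83  bus=[BusRdX]  L1: P0=M P1=I  mem[L1]=70
9. P1: load  L1  bus=[BusRd]  L1: P0=O P1=S  mem[L1]=70
10. P0: store L2 := 46  bus=[-]  L2: P0=M P1=I  mem[L2]=31
11. P0: load  L2  bus=[-]  L2: P0=M P1=I  mem[L2]=31
12. P0: load  L2  bus=[-]  L2: P0=M P1=I  mem[L2]=31
13. P1: load  L1  bus=[-]  L1: P0=O P1=S  mem[L1]=70
14. P1: load  L2  bus=[BusRd]  L2: P0=O P1=S  mem[L2]=31
15. P1: store L2 := 62  bus=[BusUpgr,Flush]  L2: P0=I P1=M  mem[L2]=46
16. P0: store L0 := 90  bus=[BusUpgr]  L0: P0=M P1=I  mem[L0]=50
17. P1: store L1 := 35  bus=[BusUpgr,Flush]  L1: P0=I P1=M  mem[L1]=83
18. P0: load  L1  bus=[BusRd]  L1: P0=S P1=O  mem[L1]=83

memory[L1] = 83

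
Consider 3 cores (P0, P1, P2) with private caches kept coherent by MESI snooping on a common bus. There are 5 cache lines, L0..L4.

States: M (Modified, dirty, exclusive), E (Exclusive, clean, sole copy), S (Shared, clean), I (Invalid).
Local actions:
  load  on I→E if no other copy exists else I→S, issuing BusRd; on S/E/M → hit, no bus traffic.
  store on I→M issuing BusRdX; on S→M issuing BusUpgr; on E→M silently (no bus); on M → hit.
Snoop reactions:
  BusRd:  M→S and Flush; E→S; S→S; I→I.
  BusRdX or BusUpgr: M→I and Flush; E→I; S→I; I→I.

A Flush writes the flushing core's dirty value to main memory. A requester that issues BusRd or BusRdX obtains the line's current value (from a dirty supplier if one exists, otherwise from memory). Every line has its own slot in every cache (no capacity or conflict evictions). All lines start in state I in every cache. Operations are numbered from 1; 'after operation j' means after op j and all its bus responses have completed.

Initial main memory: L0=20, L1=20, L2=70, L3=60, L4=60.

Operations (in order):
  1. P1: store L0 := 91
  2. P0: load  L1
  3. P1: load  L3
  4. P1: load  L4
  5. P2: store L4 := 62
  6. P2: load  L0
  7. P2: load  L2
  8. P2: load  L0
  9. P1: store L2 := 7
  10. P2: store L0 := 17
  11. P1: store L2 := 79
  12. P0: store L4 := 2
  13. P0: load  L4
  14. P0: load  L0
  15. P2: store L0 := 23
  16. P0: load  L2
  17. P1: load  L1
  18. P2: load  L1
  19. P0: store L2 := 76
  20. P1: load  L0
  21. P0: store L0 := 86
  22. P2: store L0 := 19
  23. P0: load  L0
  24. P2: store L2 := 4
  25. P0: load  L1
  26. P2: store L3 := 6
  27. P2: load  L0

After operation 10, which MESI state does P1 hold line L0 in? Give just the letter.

  op1 P1: store L0 := 91 → I/M/I on L0; bus BusRdX; mem=20
  op2 P0: load  L1 → E/I/I on L1; bus BusRd; mem=20
  op3 P1: load  L3 → I/E/I on L3; bus BusRd; mem=60
  op4 P1: load  L4 → I/E/I on L4; bus BusRd; mem=60
  op5 P2: store L4 := 62 → I/I/M on L4; bus BusRdX; mem=60
  op6 P2: load  L0 → I/S/S on L0; bus BusRd Flush; mem=91
  op7 P2: load  L2 → I/I/E on L2; bus BusRd; mem=70
  op8 P2: load  L0 → I/S/S on L0; bus (none); mem=91
  op9 P1: store L2 := 7 → I/M/I on L2; bus BusRdX; mem=70
  op10 P2: store L0 := 17 → I/I/M on L0; bus BusUpgr; mem=91
  op11 P1: store L2 := 79 → I/M/I on L2; bus (none); mem=70
  op12 P0: store L4 := 2 → M/I/I on L4; bus BusRdX Flush; mem=62
  op13 P0: load  L4 → M/I/I on L4; bus (none); mem=62
  op14 P0: load  L0 → S/I/S on L0; bus BusRd Flush; mem=17
  op15 P2: store L0 := 23 → I/I/M on L0; bus BusUpgr; mem=17
  op16 P0: load  L2 → S/S/I on L2; bus BusRd Flush; mem=79
  op17 P1: load  L1 → S/S/I on L1; bus BusRd; mem=20
  op18 P2: load  L1 → S/S/S on L1; bus BusRd; mem=20
  op19 P0: store L2 := 76 → M/I/I on L2; bus BusUpgr; mem=79
  op20 P1: load  L0 → I/S/S on L0; bus BusRd Flush; mem=23
  op21 P0: store L0 := 86 → M/I/I on L0; bus BusRdX; mem=23
  op22 P2: store L0 := 19 → I/I/M on L0; bus BusRdX Flush; mem=86
  op23 P0: load  L0 → S/I/S on L0; bus BusRd Flush; mem=19
  op24 P2: store L2 := 4 → I/I/M on L2; bus BusRdX Flush; mem=76
  op25 P0: load  L1 → S/S/S on L1; bus (none); mem=20
  op26 P2: store L3 := 6 → I/I/M on L3; bus BusRdX; mem=60
  op27 P2: load  L0 → S/I/S on L0; bus (none); mem=19

state = I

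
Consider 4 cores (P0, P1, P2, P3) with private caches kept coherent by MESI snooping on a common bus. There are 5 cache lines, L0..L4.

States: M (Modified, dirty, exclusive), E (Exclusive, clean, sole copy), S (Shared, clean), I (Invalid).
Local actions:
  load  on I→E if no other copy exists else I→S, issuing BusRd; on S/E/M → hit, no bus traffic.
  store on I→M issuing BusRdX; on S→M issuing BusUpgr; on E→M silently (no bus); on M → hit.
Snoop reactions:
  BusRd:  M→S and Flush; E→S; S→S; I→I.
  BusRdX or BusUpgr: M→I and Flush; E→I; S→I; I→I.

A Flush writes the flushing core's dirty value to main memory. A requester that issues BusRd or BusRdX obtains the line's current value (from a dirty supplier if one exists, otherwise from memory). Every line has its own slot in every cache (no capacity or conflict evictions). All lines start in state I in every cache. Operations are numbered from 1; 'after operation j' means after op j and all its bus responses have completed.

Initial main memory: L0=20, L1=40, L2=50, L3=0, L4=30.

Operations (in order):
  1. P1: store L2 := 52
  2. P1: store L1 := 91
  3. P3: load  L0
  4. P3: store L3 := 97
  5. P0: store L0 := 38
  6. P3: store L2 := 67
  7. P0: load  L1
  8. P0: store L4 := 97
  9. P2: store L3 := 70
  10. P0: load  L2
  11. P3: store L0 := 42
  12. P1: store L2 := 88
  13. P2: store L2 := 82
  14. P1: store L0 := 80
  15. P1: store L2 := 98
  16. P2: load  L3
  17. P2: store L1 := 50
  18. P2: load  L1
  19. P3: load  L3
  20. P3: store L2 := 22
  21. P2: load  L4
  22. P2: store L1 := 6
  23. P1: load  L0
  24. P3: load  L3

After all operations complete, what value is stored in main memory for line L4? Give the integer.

step 1: P1: store L2 := 52  ⟶  IMII  (L2)  txn=BusRdX  M[L2]=50
step 2: P1: store L1 := 91  ⟶  IMII  (L1)  txn=BusRdX  M[L1]=40
step 3: P3: load  L0  ⟶  IIIE  (L0)  txn=BusRd  M[L0]=20
step 4: P3: store L3 := 97  ⟶  IIIM  (L3)  txn=BusRdX  M[L3]=0
step 5: P0: store L0 := 38  ⟶  MIII  (L0)  txn=BusRdX  M[L0]=20
step 6: P3: store L2 := 67  ⟶  IIIM  (L2)  txn=BusRdX+Flush  M[L2]=52
step 7: P0: load  L1  ⟶  SSII  (L1)  txn=BusRd+Flush  M[L1]=91
step 8: P0: store L4 := 97  ⟶  MIII  (L4)  txn=BusRdX  M[L4]=30
step 9: P2: store L3 := 70  ⟶  IIMI  (L3)  txn=BusRdX+Flush  M[L3]=97
step 10: P0: load  L2  ⟶  SIIS  (L2)  txn=BusRd+Flush  M[L2]=67
step 11: P3: store L0 := 42  ⟶  IIIM  (L0)  txn=BusRdX+Flush  M[L0]=38
step 12: P1: store L2 := 88  ⟶  IMII  (L2)  txn=BusRdX  M[L2]=67
step 13: P2: store L2 := 82  ⟶  IIMI  (L2)  txn=BusRdX+Flush  M[L2]=88
step 14: P1: store L0 := 80  ⟶  IMII  (L0)  txn=BusRdX+Flush  M[L0]=42
step 15: P1: store L2 := 98  ⟶  IMII  (L2)  txn=BusRdX+Flush  M[L2]=82
step 16: P2: load  L3  ⟶  IIMI  (L3)  txn=∅  M[L3]=97
step 17: P2: store L1 := 50  ⟶  IIMI  (L1)  txn=BusRdX  M[L1]=91
step 18: P2: load  L1  ⟶  IIMI  (L1)  txn=∅  M[L1]=91
step 19: P3: load  L3  ⟶  IISS  (L3)  txn=BusRd+Flush  M[L3]=70
step 20: P3: store L2 := 22  ⟶  IIIM  (L2)  txn=BusRdX+Flush  M[L2]=98
step 21: P2: load  L4  ⟶  SISI  (L4)  txn=BusRd+Flush  M[L4]=97
step 22: P2: store L1 := 6  ⟶  IIMI  (L1)  txn=∅  M[L1]=91
step 23: P1: load  L0  ⟶  IMII  (L0)  txn=∅  M[L0]=42
step 24: P3: load  L3  ⟶  IISS  (L3)  txn=∅  M[L3]=70

memory[L4] = 97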